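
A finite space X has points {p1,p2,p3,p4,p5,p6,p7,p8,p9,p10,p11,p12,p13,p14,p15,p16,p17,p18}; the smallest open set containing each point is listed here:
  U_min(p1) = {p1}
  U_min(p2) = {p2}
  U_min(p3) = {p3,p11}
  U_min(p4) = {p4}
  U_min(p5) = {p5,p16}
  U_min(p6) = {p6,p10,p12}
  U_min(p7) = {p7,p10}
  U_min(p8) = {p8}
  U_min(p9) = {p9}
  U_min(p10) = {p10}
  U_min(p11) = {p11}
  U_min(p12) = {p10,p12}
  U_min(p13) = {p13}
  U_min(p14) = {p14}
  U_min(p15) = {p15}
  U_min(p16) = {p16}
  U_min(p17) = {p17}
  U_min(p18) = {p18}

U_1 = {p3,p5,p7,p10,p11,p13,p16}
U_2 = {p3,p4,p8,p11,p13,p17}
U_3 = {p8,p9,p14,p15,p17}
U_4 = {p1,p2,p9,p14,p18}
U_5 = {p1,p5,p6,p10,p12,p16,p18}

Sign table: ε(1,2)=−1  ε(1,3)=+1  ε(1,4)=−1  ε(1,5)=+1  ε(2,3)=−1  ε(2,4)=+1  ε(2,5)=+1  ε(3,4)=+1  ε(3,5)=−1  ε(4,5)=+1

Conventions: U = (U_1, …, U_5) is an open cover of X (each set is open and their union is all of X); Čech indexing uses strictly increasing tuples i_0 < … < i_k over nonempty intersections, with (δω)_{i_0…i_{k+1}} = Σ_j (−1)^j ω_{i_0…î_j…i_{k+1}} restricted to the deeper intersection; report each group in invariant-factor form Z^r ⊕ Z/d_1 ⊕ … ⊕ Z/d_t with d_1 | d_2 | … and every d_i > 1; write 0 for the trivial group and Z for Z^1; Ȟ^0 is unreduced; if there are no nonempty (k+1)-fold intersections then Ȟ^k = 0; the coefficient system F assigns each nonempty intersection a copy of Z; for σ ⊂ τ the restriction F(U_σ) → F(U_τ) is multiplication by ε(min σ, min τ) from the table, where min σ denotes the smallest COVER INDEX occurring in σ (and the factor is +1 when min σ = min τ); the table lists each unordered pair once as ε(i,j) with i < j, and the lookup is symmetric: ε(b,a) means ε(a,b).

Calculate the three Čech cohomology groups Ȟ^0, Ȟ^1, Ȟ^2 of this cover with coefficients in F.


nerve of the cover:
  U12={p3,p11,p13} U15={p5,p10,p16} U23={p8,p17} U34={p9,p14} U45={p1,p18}
C dims 5,5; δ0: rk 4, SNF 1^4
Ȟ^0 = (5 − 4) − 0 = 1, so Ȟ^0 ≅ Z
Ȟ^1 = (5 − 0) − 4 = 1, so Ȟ^1 ≅ Z
Ȟ^2 = (0 − 0) − 0 = 0, so Ȟ^2 ≅ 0

Ȟ^0 ≅ Z; Ȟ^1 ≅ Z; Ȟ^2 ≅ 0


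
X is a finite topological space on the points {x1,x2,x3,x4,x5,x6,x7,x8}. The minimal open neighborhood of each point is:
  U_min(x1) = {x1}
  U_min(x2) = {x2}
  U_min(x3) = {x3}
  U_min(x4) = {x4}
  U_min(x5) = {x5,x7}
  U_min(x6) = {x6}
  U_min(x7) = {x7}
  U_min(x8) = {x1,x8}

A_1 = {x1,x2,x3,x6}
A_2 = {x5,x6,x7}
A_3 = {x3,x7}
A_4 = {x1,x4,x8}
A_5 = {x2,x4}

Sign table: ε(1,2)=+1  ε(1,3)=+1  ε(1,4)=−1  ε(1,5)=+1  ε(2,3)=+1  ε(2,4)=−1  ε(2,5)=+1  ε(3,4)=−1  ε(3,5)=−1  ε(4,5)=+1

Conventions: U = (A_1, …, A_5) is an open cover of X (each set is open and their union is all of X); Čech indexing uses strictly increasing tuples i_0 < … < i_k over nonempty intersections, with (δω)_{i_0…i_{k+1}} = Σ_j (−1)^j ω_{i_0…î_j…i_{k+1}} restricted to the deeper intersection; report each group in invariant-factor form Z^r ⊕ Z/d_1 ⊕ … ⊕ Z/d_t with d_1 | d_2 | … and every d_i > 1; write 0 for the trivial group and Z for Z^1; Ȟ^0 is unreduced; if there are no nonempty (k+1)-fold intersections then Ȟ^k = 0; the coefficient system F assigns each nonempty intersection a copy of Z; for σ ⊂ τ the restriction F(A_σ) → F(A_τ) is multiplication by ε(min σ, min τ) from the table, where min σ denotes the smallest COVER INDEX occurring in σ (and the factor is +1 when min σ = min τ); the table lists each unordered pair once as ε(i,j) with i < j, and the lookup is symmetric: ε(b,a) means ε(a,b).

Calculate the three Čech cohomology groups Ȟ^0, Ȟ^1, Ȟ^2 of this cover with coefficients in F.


Ȟ^0(U;F) ≅ 0, Ȟ^1(U;F) ≅ Z ⊕ Z/2, Ȟ^2(U;F) ≅ 0

intersection data:
  A12={x6} A13={x3} A14={x1} A15={x2} A23={x7} A45={x4}
C dims 5,6; δ0: rk 5, SNF 1^4·2
Ȟ^0 = (5 − 5) − 0 = 0, so Ȟ^0 ≅ 0
Ȟ^1 = (6 − 0) − 5 = 1 plus torsion [2], so Ȟ^1 ≅ Z ⊕ Z/2
Ȟ^2 = (0 − 0) − 0 = 0, so Ȟ^2 ≅ 0


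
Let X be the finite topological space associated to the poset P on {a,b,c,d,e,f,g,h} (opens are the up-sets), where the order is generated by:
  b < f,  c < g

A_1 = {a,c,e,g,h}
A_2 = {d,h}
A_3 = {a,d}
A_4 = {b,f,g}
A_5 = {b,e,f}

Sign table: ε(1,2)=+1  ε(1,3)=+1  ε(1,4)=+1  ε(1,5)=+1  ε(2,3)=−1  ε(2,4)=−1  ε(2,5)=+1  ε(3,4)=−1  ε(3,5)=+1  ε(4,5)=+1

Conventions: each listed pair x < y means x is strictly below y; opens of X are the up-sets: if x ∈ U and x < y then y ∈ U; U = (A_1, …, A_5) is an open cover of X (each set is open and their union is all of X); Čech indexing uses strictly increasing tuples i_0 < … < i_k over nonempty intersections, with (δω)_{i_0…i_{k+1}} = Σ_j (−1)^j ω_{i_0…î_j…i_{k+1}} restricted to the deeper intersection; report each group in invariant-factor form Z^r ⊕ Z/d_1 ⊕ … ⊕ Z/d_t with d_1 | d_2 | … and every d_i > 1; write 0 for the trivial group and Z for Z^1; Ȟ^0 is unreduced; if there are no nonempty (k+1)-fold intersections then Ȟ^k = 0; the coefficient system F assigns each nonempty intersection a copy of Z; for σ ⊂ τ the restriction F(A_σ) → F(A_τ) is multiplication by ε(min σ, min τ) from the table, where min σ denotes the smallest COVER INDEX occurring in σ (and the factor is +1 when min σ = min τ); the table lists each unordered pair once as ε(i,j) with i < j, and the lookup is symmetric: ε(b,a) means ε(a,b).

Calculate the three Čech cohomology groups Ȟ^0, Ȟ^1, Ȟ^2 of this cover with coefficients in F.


Ȟ^0 ≅ 0, Ȟ^1 ≅ Z ⊕ Z/2, Ȟ^2 ≅ 0

nerve of the cover:
  A12={h} A13={a} A14={g} A15={e} A23={d} A45={b,f}
C dims 5,6; δ0: rk 5, SNF 1^4·2
Ȟ^0 = (5 − 5) − 0 = 0, so Ȟ^0 ≅ 0
Ȟ^1 = (6 − 0) − 5 = 1 plus torsion [2], so Ȟ^1 ≅ Z ⊕ Z/2
Ȟ^2 = (0 − 0) − 0 = 0, so Ȟ^2 ≅ 0


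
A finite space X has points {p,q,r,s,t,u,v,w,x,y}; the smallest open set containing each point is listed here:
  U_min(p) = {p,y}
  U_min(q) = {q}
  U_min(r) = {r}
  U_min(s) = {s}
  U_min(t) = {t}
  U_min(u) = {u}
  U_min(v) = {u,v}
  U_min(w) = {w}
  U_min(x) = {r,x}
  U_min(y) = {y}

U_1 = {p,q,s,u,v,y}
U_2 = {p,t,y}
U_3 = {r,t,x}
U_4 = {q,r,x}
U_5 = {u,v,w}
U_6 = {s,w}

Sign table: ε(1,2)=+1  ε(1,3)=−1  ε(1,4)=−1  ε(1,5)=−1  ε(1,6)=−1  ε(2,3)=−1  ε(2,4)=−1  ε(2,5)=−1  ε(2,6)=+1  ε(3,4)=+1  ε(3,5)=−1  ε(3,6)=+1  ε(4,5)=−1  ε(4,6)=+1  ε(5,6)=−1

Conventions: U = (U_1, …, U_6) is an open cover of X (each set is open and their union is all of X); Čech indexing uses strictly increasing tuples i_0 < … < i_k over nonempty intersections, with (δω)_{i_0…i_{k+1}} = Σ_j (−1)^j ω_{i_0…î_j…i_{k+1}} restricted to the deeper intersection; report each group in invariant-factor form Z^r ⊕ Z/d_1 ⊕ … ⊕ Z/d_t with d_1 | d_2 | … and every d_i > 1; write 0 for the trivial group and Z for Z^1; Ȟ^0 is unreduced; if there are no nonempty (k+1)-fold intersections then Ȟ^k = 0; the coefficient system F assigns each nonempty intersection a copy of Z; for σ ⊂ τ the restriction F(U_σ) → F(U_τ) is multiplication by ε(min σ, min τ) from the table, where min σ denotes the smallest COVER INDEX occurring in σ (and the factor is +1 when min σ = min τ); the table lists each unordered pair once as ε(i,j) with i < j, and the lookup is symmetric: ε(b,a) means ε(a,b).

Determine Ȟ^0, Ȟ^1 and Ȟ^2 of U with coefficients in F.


nonempty intersections:
  U12={p,y} U14={q} U15={u,v} U16={s} U23={t} U34={r,x} U56={w}
C dims 6,7; δ0: rk 6, SNF 1^5·2
Ȟ^0: (6−6)−0=0 ⇒ 0
Ȟ^1: (7−0)−6=1 plus torsion [2] ⇒ Z ⊕ Z/2
Ȟ^2: (0−0)−0=0 ⇒ 0

Ȟ^0 = 0; Ȟ^1 = Z ⊕ Z/2; Ȟ^2 = 0


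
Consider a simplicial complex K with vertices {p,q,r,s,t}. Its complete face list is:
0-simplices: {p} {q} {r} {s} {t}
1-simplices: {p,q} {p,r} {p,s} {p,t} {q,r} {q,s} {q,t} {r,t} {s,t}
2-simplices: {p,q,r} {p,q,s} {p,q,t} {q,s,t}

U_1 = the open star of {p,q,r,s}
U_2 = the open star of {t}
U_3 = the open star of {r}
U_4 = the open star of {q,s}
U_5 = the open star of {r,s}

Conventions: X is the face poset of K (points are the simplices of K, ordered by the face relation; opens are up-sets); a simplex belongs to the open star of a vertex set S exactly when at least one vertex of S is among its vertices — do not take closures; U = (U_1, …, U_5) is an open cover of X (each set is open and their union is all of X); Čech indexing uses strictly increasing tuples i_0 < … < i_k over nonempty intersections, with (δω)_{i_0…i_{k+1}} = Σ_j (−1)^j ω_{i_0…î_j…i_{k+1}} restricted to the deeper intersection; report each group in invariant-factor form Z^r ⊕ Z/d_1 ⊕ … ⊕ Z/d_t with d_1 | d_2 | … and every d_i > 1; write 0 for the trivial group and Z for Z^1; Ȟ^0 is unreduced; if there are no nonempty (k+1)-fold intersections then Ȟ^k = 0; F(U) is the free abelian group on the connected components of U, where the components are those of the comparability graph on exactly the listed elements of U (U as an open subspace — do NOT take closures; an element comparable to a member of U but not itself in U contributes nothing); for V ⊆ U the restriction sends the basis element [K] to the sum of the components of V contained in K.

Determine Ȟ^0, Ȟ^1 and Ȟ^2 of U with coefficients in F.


nonempty intersections:
  U1={{p},{q},{r},{s},{p,q},{p,r},{p,s},{p,t},{q,r},{q,s},{q,t},{r,t},{s,t},{p,q,r},{p,q,s},{p,q,t},{q,s,t}} U2={{t},{p,t},{q,t},{r,t},{s,t},{p,q,t},{q,s,t}} U3={{r},{p,r},{q,r},{r,t},{p,q,r}} U4={{q},{s},{p,q},{p,s},{q,r},{q,s},{q,t},{s,t},{p,q,r},{p,q,s},{p,q,t},{q,s,t}} U5={{r},{s},{p,r},{p,s},{q,r},{q,s},{r,t},{s,t},{p,q,r},{p,q,s},{q,s,t}}
  U12={{p,t},{q,t},{r,t},{s,t},{p,q,t},{q,s,t}} U13={{r},{p,r},{q,r},{r,t},{p,q,r}} U14={{q},{s},{p,q},{p,s},{q,r},{q,s},{q,t},{s,t},{p,q,r},{p,q,s},{p,q,t},{q,s,t}} U15={{r},{s},{p,r},{p,s},{q,r},{q,s},{r,t},{s,t},{p,q,r},{p,q,s},{q,s,t}} U23={{r,t}} U24={{q,t},{s,t},{p,q,t},{q,s,t}} U25={{r,t},{s,t},{q,s,t}} U34={{q,r},{p,q,r}} U35={{r},{p,r},{q,r},{r,t},{p,q,r}} U45={{s},{p,s},{q,r},{q,s},{s,t},{p,q,r},{p,q,s},{q,s,t}}
  U123={{r,t}} U124={{q,t},{s,t},{p,q,t},{q,s,t}} U125={{r,t},{s,t},{q,s,t}} U134={{q,r},{p,q,r}} U135={{r},{p,r},{q,r},{r,t},{p,q,r}} U145={{s},{p,s},{q,r},{q,s},{s,t},{p,q,r},{p,q,s},{q,s,t}} U235={{r,t}} U245={{s,t},{q,s,t}} U345={{q,r},{p,q,r}}
  U1235={{r,t}} U1245={{s,t},{q,s,t}} U1345={{q,r},{p,q,r}}
components per intersection:
  U1: {{p},{q},{r},{s},{p,q},{p,r},{p,s},{p,t},{q,r},{q,s},{q,t},{r,t},{s,t},{p,q,r},{p,q,s},{p,q,t},{q,s,t}}
  U2: {{t},{p,t},{q,t},{r,t},{s,t},{p,q,t},{q,s,t}}
  U3: {{r},{p,r},{q,r},{r,t},{p,q,r}}
  U4: {{q},{s},{p,q},{p,s},{q,r},{q,s},{q,t},{s,t},{p,q,r},{p,q,s},{p,q,t},{q,s,t}}
  U5: {{r},{p,r},{q,r},{r,t},{p,q,r}} {{s},{p,s},{q,s},{s,t},{p,q,s},{q,s,t}}
  U12: {{p,t},{q,t},{s,t},{p,q,t},{q,s,t}} {{r,t}}
  U13: {{r},{p,r},{q,r},{r,t},{p,q,r}}
  U14: {{q},{s},{p,q},{p,s},{q,r},{q,s},{q,t},{s,t},{p,q,r},{p,q,s},{p,q,t},{q,s,t}}
  U15: {{r},{p,r},{q,r},{r,t},{p,q,r}} {{s},{p,s},{q,s},{s,t},{p,q,s},{q,s,t}}
  U23: {{r,t}}
  U24: {{q,t},{s,t},{p,q,t},{q,s,t}}
  U25: {{r,t}} {{s,t},{q,s,t}}
  U34: {{q,r},{p,q,r}}
  U35: {{r},{p,r},{q,r},{r,t},{p,q,r}}
  U45: {{s},{p,s},{q,s},{s,t},{p,q,s},{q,s,t}} {{q,r},{p,q,r}}
  U123: {{r,t}}
  U124: {{q,t},{s,t},{p,q,t},{q,s,t}}
  U125: {{r,t}} {{s,t},{q,s,t}}
  U134: {{q,r},{p,q,r}}
  U135: {{r},{p,r},{q,r},{r,t},{p,q,r}}
  U145: {{s},{p,s},{q,s},{s,t},{p,q,s},{q,s,t}} {{q,r},{p,q,r}}
  U235: {{r,t}}
  U245: {{s,t},{q,s,t}}
  U345: {{q,r},{p,q,r}}
  U1235: {{r,t}}
  U1245: {{s,t},{q,s,t}}
  U1345: {{q,r},{p,q,r}}
C dims 6,14,11,3; δ0: rk 5, SNF 1^5; δ1: rk 8, SNF 1^8; δ2: rk 3, SNF 1^3
Ȟ^0: (6−5)−0=1 ⇒ Z
Ȟ^1: (14−8)−5=1 ⇒ Z
Ȟ^2: (11−3)−8=0 ⇒ 0

Ȟ^0(U;F) ≅ Z, Ȟ^1(U;F) ≅ Z, Ȟ^2(U;F) ≅ 0


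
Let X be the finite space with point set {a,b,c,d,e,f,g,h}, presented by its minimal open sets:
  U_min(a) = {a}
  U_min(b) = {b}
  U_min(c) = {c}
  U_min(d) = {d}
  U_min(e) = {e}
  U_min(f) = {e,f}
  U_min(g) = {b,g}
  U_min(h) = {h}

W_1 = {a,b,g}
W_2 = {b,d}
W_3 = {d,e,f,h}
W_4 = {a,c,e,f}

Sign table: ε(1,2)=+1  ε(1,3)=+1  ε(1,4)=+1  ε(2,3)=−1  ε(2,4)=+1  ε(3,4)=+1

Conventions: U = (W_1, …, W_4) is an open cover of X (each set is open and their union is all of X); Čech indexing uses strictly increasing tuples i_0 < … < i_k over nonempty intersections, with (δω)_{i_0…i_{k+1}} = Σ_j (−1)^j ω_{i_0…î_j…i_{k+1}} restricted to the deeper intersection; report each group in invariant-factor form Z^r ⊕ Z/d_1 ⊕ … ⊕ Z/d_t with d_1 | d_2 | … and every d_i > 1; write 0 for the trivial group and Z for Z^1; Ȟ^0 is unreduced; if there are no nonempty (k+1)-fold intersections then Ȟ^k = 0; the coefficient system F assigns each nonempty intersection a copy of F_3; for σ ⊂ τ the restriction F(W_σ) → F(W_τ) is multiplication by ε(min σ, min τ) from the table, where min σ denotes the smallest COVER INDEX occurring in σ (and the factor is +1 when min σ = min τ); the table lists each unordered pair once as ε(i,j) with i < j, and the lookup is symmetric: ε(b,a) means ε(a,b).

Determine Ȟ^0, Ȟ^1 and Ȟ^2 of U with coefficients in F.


Ȟ^0 ≅ 0, Ȟ^1 ≅ 0, Ȟ^2 ≅ 0

nerve simplices:
  W12={b} W14={a} W23={d} W34={e,f}
C dims 4,4; δ0: rk_F3 4
degree 0: 4−4−0 = 0 → Ȟ^0 ≅ 0
degree 1: 4−0−4 = 0 → Ȟ^1 ≅ 0
degree 2: 0−0−0 = 0 → Ȟ^2 ≅ 0


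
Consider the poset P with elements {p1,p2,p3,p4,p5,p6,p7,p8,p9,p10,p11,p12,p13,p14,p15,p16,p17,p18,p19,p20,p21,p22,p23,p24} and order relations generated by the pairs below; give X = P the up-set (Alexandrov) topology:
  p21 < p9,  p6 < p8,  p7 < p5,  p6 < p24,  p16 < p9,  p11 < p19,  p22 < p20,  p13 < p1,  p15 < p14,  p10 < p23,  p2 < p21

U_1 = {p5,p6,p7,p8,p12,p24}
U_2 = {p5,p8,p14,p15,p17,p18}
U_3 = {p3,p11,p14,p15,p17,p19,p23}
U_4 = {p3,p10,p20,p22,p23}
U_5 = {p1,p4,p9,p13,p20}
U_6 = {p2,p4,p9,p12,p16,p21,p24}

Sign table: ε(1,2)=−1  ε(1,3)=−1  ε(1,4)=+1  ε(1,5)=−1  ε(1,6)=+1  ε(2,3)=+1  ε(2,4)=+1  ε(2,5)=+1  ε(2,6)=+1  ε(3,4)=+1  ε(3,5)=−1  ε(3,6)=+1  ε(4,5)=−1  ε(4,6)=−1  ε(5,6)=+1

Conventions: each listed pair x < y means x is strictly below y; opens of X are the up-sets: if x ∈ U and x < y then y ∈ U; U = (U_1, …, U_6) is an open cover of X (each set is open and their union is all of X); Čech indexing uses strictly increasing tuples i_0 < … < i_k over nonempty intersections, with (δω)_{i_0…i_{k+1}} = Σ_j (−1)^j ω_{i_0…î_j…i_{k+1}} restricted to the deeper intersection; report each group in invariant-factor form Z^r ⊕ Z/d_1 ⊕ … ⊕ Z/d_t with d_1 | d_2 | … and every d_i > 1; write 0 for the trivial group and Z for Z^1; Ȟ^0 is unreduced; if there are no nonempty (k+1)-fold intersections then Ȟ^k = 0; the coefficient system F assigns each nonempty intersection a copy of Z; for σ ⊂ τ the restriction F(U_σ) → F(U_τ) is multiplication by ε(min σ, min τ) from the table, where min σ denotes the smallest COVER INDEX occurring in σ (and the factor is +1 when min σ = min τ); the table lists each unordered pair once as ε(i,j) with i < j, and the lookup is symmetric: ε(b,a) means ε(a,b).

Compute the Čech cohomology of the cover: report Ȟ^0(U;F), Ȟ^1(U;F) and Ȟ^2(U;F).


Ȟ^0 = Z,  Ȟ^1 = Z,  Ȟ^2 = 0

nonempty overlaps:
  U12={p5,p8} U16={p12,p24} U23={p14,p15,p17} U34={p3,p23} U45={p20} U56={p4,p9}
C dims 6,6; δ0: rk 5, SNF 1^5
degree 0: 6−5−0 = 1 → Ȟ^0 ≅ Z
degree 1: 6−0−5 = 1 → Ȟ^1 ≅ Z
degree 2: 0−0−0 = 0 → Ȟ^2 ≅ 0


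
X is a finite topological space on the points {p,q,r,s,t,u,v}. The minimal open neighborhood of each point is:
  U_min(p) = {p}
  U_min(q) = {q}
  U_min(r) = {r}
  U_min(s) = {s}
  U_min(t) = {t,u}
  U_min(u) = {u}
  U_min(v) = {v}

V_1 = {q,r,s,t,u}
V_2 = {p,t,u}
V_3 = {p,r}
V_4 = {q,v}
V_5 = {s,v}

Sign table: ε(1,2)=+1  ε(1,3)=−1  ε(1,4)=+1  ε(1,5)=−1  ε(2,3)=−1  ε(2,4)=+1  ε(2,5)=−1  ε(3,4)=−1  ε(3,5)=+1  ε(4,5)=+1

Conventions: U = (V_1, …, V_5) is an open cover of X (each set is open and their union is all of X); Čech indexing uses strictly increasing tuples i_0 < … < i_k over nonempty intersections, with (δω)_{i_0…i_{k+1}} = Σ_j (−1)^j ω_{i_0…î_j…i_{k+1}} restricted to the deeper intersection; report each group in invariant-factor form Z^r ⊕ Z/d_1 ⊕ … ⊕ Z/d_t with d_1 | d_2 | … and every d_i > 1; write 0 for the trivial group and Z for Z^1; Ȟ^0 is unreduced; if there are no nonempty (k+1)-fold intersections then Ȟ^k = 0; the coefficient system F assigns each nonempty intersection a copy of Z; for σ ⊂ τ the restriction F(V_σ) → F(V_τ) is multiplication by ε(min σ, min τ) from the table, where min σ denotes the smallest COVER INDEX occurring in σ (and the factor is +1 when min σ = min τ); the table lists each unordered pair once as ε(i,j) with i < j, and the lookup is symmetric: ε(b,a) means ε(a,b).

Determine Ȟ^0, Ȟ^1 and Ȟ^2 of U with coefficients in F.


nonempty overlaps:
  V12={t,u} V13={r} V14={q} V15={s} V23={p} V45={v}
C dims 5,6; δ0: rk 5, SNF 1^4·2
degree 0: 5−5−0 = 0 → Ȟ^0 ≅ 0
degree 1: 6−0−5 = 1 plus torsion [2] → Ȟ^1 ≅ Z ⊕ Z/2
degree 2: 0−0−0 = 0 → Ȟ^2 ≅ 0

Ȟ^0(U;F) ≅ 0, Ȟ^1(U;F) ≅ Z ⊕ Z/2 and Ȟ^2(U;F) ≅ 0


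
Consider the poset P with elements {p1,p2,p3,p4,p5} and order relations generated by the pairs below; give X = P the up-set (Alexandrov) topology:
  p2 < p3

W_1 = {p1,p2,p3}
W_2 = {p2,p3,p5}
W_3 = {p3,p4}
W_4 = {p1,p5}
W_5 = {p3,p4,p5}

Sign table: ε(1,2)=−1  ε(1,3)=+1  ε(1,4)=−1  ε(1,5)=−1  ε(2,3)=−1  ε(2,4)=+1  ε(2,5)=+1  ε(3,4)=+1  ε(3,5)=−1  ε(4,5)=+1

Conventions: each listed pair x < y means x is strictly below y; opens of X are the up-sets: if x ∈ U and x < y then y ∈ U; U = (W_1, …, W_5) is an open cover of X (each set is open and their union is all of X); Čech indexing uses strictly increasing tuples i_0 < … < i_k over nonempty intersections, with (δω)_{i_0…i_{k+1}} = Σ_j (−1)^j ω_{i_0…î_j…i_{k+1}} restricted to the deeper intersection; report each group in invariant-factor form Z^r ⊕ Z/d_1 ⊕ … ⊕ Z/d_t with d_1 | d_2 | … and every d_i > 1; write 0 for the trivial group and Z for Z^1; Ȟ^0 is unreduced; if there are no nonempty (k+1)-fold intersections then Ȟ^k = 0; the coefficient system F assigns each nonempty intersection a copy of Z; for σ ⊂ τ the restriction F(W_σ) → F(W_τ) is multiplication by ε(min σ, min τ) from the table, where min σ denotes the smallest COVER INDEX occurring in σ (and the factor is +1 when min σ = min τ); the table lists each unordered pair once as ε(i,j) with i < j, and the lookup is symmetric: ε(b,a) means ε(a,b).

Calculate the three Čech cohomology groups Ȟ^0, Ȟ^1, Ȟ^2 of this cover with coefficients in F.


cover nerve:
  W12={p2,p3} W13={p3} W14={p1} W15={p3} W23={p3} W24={p5} W25={p3,p5} W35={p3,p4} W45={p5}
  W123={p3} W125={p3} W135={p3} W235={p3} W245={p5}
  W1235={p3}
C dims 5,9,5,1; δ0: rk 4, SNF 1^4; δ1: rk 4, SNF 1^4; δ2: rk 1, SNF 1^1
Ȟ^0: (5−4)−0=1 ⇒ Z
Ȟ^1: (9−4)−4=1 ⇒ Z
Ȟ^2: (5−1)−4=0 ⇒ 0

Ȟ^0 = Z, Ȟ^1 = Z and Ȟ^2 = 0


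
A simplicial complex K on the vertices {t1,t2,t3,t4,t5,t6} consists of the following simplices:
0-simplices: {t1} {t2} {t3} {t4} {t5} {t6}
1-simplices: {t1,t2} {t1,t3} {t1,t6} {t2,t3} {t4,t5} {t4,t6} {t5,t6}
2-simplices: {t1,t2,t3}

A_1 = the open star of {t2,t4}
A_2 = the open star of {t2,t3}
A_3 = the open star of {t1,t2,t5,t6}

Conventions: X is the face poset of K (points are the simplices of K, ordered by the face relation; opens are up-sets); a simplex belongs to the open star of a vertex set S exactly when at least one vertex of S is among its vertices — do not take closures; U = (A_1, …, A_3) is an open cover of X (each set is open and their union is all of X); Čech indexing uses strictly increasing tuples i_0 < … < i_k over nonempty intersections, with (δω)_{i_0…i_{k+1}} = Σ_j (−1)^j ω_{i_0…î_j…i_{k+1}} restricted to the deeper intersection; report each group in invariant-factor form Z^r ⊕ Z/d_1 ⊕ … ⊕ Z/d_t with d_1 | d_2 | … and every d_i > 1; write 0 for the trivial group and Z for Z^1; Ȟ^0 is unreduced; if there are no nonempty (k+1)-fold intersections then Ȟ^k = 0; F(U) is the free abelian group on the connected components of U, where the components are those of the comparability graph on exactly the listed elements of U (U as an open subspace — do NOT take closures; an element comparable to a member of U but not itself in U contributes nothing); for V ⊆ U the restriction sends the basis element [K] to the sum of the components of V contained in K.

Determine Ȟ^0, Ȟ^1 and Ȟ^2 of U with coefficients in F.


Ȟ^0 ≅ Z, Ȟ^1 ≅ Z, Ȟ^2 ≅ 0

nerve of the cover:
  A1={{t2},{t4},{t1,t2},{t2,t3},{t4,t5},{t4,t6},{t1,t2,t3}} A2={{t2},{t3},{t1,t2},{t1,t3},{t2,t3},{t1,t2,t3}} A3={{t1},{t2},{t5},{t6},{t1,t2},{t1,t3},{t1,t6},{t2,t3},{t4,t5},{t4,t6},{t5,t6},{t1,t2,t3}}
  A12={{t2},{t1,t2},{t2,t3},{t1,t2,t3}} A13={{t2},{t1,t2},{t2,t3},{t4,t5},{t4,t6},{t1,t2,t3}} A23={{t2},{t1,t2},{t1,t3},{t2,t3},{t1,t2,t3}}
  A123={{t2},{t1,t2},{t2,t3},{t1,t2,t3}}
components per intersection:
  A1: {{t2},{t1,t2},{t2,t3},{t1,t2,t3}} {{t4},{t4,t5},{t4,t6}}
  A2: {{t2},{t3},{t1,t2},{t1,t3},{t2,t3},{t1,t2,t3}}
  A3: {{t1},{t2},{t5},{t6},{t1,t2},{t1,t3},{t1,t6},{t2,t3},{t4,t5},{t4,t6},{t5,t6},{t1,t2,t3}}
  A12: {{t2},{t1,t2},{t2,t3},{t1,t2,t3}}
  A13: {{t2},{t1,t2},{t2,t3},{t1,t2,t3}} {{t4,t5}} {{t4,t6}}
  A23: {{t2},{t1,t2},{t1,t3},{t2,t3},{t1,t2,t3}}
  A123: {{t2},{t1,t2},{t2,t3},{t1,t2,t3}}
C dims 4,5,1; δ0: rk 3, SNF 1^3; δ1: rk 1, SNF 1^1
Ȟ^0 = (4 − 3) − 0 = 1, so Ȟ^0 ≅ Z
Ȟ^1 = (5 − 1) − 3 = 1, so Ȟ^1 ≅ Z
Ȟ^2 = (1 − 0) − 1 = 0, so Ȟ^2 ≅ 0


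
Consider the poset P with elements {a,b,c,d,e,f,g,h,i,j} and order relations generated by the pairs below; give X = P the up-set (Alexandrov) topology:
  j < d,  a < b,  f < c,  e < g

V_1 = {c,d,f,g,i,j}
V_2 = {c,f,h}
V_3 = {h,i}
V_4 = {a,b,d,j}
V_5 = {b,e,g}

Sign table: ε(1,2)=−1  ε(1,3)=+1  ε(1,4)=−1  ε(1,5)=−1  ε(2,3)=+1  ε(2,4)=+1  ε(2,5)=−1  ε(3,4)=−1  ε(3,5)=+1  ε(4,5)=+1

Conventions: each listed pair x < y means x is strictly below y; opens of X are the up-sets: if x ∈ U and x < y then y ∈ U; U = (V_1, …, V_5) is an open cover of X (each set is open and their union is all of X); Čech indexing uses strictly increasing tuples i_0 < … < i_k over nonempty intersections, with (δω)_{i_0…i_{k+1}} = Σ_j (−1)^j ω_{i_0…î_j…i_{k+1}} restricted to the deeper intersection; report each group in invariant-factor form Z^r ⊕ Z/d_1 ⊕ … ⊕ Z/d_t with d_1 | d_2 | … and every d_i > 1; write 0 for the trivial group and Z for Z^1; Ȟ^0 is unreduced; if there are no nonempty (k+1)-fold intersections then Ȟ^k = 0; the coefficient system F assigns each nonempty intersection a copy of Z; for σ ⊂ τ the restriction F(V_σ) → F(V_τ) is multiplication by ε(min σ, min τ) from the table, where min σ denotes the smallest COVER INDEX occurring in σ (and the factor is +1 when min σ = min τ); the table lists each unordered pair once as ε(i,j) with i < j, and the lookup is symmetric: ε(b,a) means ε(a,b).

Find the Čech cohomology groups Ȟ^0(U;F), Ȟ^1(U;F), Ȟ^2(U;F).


cover nerve:
  V12={c,f} V13={i} V14={d,j} V15={g} V23={h} V45={b}
C dims 5,6; δ0: rk 5, SNF 1^4·2
Ȟ^0: (5−5)−0=0 ⇒ 0
Ȟ^1: (6−0)−5=1 plus torsion [2] ⇒ Z ⊕ Z/2
Ȟ^2: (0−0)−0=0 ⇒ 0

Ȟ^0(U;F) ≅ 0, Ȟ^1(U;F) ≅ Z ⊕ Z/2 and Ȟ^2(U;F) ≅ 0


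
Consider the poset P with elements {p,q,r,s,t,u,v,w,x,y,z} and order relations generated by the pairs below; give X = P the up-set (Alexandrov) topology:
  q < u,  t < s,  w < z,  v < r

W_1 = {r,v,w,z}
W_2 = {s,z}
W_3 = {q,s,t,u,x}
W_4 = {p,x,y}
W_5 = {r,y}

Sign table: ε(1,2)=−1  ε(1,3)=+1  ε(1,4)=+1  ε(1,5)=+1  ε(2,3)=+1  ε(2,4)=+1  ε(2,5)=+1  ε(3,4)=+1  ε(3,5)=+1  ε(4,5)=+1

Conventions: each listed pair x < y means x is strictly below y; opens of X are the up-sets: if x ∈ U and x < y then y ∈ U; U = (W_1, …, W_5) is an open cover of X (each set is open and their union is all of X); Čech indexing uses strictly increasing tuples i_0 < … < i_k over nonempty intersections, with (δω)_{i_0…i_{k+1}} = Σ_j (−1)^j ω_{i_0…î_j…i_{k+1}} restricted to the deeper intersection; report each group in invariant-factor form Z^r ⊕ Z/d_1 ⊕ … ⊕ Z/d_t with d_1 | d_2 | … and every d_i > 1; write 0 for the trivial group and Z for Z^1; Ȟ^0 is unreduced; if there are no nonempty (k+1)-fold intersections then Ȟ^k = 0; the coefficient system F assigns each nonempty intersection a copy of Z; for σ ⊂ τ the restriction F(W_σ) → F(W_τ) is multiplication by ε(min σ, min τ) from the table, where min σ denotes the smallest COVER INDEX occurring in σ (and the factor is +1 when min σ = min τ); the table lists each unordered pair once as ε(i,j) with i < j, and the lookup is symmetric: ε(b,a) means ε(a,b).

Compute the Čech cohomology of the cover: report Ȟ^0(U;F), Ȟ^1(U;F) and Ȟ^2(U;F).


nerve simplices:
  W12={z} W15={r} W23={s} W34={x} W45={y}
C dims 5,5; δ0: rk 5, SNF 1^4·2
degree 0: 5−5−0 = 0 → Ȟ^0 ≅ 0
degree 1: 5−0−5 = 0 plus torsion [2] → Ȟ^1 ≅ Z/2
degree 2: 0−0−0 = 0 → Ȟ^2 ≅ 0

Ȟ^0 = 0; Ȟ^1 = Z/2; Ȟ^2 = 0


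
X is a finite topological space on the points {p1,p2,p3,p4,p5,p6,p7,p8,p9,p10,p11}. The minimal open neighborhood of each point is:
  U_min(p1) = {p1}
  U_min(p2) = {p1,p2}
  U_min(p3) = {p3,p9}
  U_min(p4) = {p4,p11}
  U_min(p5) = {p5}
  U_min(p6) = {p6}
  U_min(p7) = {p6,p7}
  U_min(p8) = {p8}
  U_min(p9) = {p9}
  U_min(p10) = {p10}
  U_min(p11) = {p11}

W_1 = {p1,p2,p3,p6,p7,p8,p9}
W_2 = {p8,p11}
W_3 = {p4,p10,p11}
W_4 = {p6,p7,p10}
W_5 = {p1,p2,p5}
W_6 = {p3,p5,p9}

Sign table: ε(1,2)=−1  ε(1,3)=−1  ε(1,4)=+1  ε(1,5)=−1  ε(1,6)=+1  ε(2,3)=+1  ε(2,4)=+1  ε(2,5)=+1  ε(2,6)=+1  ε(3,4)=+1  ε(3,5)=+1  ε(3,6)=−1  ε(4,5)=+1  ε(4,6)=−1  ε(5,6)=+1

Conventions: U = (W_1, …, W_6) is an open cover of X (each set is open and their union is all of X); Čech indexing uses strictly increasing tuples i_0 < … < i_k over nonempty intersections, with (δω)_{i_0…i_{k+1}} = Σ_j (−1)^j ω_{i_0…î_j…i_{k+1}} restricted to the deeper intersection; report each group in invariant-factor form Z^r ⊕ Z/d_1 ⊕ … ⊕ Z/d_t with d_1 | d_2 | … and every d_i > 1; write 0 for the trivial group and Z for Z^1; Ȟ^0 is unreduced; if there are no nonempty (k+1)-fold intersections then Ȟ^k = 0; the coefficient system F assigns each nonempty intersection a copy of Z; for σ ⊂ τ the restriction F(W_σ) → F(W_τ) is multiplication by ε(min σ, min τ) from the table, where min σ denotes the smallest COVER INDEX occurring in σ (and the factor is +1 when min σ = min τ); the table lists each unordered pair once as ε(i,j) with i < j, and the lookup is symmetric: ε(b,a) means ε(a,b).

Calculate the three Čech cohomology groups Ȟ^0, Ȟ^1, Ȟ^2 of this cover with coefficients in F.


Ȟ^0(U;F) ≅ 0, Ȟ^1(U;F) ≅ Z ⊕ Z/2, Ȟ^2(U;F) ≅ 0

nonempty overlaps:
  W12={p8} W14={p6,p7} W15={p1,p2} W16={p3,p9} W23={p11} W34={p10} W56={p5}
C dims 6,7; δ0: rk 6, SNF 1^5·2
degree 0: 6−6−0 = 0 → Ȟ^0 ≅ 0
degree 1: 7−0−6 = 1 plus torsion [2] → Ȟ^1 ≅ Z ⊕ Z/2
degree 2: 0−0−0 = 0 → Ȟ^2 ≅ 0


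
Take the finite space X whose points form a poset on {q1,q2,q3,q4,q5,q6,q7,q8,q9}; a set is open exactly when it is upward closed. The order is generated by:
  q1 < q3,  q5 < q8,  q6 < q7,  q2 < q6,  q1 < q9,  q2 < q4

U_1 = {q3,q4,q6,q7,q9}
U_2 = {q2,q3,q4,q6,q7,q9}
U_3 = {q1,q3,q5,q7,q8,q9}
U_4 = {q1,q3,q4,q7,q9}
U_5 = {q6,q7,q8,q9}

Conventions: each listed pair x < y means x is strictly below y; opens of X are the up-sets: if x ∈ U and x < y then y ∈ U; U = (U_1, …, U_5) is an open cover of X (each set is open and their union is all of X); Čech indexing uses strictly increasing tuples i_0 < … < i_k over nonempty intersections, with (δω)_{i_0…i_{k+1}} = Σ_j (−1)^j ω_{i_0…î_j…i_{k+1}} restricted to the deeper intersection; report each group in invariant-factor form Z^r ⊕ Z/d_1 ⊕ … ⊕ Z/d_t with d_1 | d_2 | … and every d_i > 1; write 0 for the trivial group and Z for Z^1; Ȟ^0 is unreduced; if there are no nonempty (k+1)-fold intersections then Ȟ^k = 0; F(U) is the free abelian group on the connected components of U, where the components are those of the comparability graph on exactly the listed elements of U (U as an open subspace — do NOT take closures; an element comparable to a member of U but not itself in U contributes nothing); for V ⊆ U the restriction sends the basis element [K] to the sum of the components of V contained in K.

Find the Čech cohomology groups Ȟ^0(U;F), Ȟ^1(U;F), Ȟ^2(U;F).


Ȟ^0 = Z^3, Ȟ^1 = 0 and Ȟ^2 = 0

nerve simplices:
  U12={q3,q4,q6,q7,q9} U13={q3,q7,q9} U14={q3,q4,q7,q9} U15={q6,q7,q9} U23={q3,q7,q9} U24={q3,q4,q7,q9} U25={q6,q7,q9} U34={q1,q3,q7,q9} U35={q7,q8,q9} U45={q7,q9}
  U123={q3,q7,q9} U124={q3,q4,q7,q9} U125={q6,q7,q9} U134={q3,q7,q9} U135={q7,q9} U145={q7,q9} U234={q3,q7,q9} U235={q7,q9} U245={q7,q9} U345={q7,q9}
  U1234={q3,q7,q9} U1235={q7,q9} U1245={q7,q9} U1345={q7,q9} U2345={q7,q9}
  U12345={q7,q9}
components per intersection:
  U1: {q3} {q4} {q6,q7} {q9}
  U2: {q2,q4,q6,q7} {q3} {q9}
  U3: {q1,q3,q9} {q5,q8} {q7}
  U4: {q1,q3,q9} {q4} {q7}
  U5: {q6,q7} {q8} {q9}
  U12: {q3} {q4} {q6,q7} {q9}
  U13: {q3} {q7} {q9}
  U14: {q3} {q4} {q7} {q9}
  U15: {q6,q7} {q9}
  U23: {q3} {q7} {q9}
  U24: {q3} {q4} {q7} {q9}
  U25: {q6,q7} {q9}
  U34: {q1,q3,q9} {q7}
  U35: {q7} {q8} {q9}
  U45: {q7} {q9}
  U123: {q3} {q7} {q9}
  U124: {q3} {q4} {q7} {q9}
  U125: {q6,q7} {q9}
  U134: {q3} {q7} {q9}
  U135: {q7} {q9}
  U145: {q7} {q9}
  U234: {q3} {q7} {q9}
  U235: {q7} {q9}
  U245: {q7} {q9}
  U345: {q7} {q9}
  U1234: {q3} {q7} {q9}
  U1235: {q7} {q9}
  U1245: {q7} {q9}
  U1345: {q7} {q9}
  U2345: {q7} {q9}
  U12345: {q7} {q9}
C dims 16,29,25,11; δ0: rk 13, SNF 1^13; δ1: rk 16, SNF 1^16; δ2: rk 9, SNF 1^9
degree 0: 16−13−0 = 3 → Ȟ^0 ≅ Z^3
degree 1: 29−16−13 = 0 → Ȟ^1 ≅ 0
degree 2: 25−9−16 = 0 → Ȟ^2 ≅ 0


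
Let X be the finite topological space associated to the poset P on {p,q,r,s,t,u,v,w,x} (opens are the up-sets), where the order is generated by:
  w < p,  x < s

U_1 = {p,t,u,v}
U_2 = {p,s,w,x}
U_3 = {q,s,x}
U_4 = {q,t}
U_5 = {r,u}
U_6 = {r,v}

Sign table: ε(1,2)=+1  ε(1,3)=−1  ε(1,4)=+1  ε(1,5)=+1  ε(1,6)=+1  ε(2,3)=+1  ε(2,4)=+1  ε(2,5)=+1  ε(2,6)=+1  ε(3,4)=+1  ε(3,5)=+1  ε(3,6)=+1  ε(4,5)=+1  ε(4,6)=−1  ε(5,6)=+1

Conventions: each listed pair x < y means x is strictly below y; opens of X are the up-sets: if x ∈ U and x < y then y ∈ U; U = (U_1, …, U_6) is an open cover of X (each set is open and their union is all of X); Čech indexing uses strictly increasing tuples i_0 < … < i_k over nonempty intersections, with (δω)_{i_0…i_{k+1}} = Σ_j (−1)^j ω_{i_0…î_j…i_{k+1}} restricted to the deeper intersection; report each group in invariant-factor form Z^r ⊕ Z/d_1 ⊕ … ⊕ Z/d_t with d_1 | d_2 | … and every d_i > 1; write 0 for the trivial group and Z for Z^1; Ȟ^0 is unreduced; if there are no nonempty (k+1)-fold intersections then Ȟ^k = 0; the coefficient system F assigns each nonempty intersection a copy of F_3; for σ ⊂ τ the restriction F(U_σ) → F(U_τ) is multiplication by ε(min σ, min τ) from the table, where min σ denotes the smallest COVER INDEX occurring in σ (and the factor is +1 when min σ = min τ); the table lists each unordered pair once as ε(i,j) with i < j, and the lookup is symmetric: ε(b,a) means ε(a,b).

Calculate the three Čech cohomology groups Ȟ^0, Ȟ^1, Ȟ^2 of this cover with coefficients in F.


Ȟ^0 ≅ Z/3, Ȟ^1 ≅ Z/3 ⊕ Z/3 and Ȟ^2 ≅ 0

intersection data:
  U12={p} U14={t} U15={u} U16={v} U23={s,x} U34={q} U56={r}
C dims 6,7; δ0: rk_F3 5
Ȟ^0 = (6 − 5) − 0 = 1, so Ȟ^0 ≅ Z/3
Ȟ^1 = (7 − 0) − 5 = 2, so Ȟ^1 ≅ Z/3 ⊕ Z/3
Ȟ^2 = (0 − 0) − 0 = 0, so Ȟ^2 ≅ 0


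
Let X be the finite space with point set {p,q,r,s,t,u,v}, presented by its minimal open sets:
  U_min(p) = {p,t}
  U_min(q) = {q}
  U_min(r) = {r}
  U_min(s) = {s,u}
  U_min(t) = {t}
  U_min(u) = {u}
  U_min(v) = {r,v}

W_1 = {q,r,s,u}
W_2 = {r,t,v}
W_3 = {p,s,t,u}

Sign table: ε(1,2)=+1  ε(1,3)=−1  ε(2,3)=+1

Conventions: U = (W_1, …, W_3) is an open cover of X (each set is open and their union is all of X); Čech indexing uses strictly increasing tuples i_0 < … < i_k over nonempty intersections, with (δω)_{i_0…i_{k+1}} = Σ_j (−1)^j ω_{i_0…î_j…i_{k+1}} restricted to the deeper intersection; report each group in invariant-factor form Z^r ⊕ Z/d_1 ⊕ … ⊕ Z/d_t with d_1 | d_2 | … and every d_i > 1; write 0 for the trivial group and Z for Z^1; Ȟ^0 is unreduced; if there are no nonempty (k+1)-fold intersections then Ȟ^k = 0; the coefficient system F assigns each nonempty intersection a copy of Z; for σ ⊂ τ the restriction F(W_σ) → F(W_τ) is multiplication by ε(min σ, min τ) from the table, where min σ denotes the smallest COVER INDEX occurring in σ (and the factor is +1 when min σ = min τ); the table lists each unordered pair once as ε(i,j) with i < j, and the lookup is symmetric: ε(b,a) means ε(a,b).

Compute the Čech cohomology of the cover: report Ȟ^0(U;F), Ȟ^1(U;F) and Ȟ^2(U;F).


intersection data:
  W12={r} W13={s,u} W23={t}
C dims 3,3; δ0: rk 3, SNF 1^2·2
Ȟ^0 = (3 − 3) − 0 = 0, so Ȟ^0 ≅ 0
Ȟ^1 = (3 − 0) − 3 = 0 plus torsion [2], so Ȟ^1 ≅ Z/2
Ȟ^2 = (0 − 0) − 0 = 0, so Ȟ^2 ≅ 0

Ȟ^0 ≅ 0,  Ȟ^1 ≅ Z/2,  Ȟ^2 ≅ 0


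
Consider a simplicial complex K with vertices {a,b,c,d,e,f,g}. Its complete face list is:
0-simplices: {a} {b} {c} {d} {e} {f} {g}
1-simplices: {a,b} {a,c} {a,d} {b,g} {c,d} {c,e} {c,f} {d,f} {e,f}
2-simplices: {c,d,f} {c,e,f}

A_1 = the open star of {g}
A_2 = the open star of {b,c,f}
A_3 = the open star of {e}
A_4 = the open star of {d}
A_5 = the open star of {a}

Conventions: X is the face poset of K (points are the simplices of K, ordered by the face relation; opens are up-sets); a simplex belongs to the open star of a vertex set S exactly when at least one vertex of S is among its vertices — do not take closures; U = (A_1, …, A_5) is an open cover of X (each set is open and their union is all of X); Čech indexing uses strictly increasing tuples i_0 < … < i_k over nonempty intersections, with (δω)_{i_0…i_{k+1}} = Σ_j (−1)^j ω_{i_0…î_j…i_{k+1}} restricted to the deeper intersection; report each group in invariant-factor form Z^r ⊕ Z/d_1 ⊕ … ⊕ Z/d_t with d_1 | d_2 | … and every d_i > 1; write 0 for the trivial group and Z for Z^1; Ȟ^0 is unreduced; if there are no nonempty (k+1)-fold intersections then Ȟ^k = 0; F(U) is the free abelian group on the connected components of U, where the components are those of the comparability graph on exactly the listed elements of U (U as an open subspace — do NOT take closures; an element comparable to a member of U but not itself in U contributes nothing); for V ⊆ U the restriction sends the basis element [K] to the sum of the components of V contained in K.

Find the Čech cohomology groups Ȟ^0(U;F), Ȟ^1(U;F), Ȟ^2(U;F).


cover nerve:
  A1={{g},{b,g}} A2={{b},{c},{f},{a,b},{a,c},{b,g},{c,d},{c,e},{c,f},{d,f},{e,f},{c,d,f},{c,e,f}} A3={{e},{c,e},{e,f},{c,e,f}} A4={{d},{a,d},{c,d},{d,f},{c,d,f}} A5={{a},{a,b},{a,c},{a,d}}
  A12={{b,g}} A23={{c,e},{e,f},{c,e,f}} A24={{c,d},{d,f},{c,d,f}} A25={{a,b},{a,c}} A45={{a,d}}
components per intersection:
  A1: {{g},{b,g}}
  A2: {{b},{a,b},{b,g}} {{c},{f},{a,c},{c,d},{c,e},{c,f},{d,f},{e,f},{c,d,f},{c,e,f}}
  A3: {{e},{c,e},{e,f},{c,e,f}}
  A4: {{d},{a,d},{c,d},{d,f},{c,d,f}}
  A5: {{a},{a,b},{a,c},{a,d}}
  A12: {{b,g}}
  A23: {{c,e},{e,f},{c,e,f}}
  A24: {{c,d},{d,f},{c,d,f}}
  A25: {{a,b}} {{a,c}}
  A45: {{a,d}}
C dims 6,6; δ0: rk 5, SNF 1^5
Ȟ^0: (6−5)−0=1 ⇒ Z
Ȟ^1: (6−0)−5=1 ⇒ Z
Ȟ^2: (0−0)−0=0 ⇒ 0

Ȟ^0 ≅ Z,  Ȟ^1 ≅ Z,  Ȟ^2 ≅ 0


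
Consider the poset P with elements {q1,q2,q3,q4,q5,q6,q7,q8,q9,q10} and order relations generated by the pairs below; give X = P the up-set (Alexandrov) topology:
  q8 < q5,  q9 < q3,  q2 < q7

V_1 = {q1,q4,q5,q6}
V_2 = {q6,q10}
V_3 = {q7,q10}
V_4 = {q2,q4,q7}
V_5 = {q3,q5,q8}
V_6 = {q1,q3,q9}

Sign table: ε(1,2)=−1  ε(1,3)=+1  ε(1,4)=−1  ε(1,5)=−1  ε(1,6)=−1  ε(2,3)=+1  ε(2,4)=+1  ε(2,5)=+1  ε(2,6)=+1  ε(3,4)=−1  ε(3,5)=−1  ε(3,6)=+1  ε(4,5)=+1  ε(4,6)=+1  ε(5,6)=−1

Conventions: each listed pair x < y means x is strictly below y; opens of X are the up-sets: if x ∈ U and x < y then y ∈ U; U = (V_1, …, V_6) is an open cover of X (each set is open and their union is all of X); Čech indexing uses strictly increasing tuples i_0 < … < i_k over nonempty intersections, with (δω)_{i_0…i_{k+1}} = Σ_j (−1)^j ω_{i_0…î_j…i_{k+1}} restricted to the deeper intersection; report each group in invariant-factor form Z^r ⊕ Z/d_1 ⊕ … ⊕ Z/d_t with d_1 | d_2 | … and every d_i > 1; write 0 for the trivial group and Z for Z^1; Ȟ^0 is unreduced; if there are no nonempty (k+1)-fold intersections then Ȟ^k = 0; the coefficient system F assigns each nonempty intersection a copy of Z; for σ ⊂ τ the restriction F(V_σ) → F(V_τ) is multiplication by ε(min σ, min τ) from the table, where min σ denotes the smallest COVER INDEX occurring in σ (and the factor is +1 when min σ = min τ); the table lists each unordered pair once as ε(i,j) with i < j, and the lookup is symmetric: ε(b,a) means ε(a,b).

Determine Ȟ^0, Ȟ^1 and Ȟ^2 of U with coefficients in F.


Ȟ^0 = 0,  Ȟ^1 = Z ⊕ Z/2,  Ȟ^2 = 0

nerve simplices:
  V12={q6} V14={q4} V15={q5} V16={q1} V23={q10} V34={q7} V56={q3}
C dims 6,7; δ0: rk 6, SNF 1^5·2
degree 0: 6−6−0 = 0 → Ȟ^0 ≅ 0
degree 1: 7−0−6 = 1 plus torsion [2] → Ȟ^1 ≅ Z ⊕ Z/2
degree 2: 0−0−0 = 0 → Ȟ^2 ≅ 0


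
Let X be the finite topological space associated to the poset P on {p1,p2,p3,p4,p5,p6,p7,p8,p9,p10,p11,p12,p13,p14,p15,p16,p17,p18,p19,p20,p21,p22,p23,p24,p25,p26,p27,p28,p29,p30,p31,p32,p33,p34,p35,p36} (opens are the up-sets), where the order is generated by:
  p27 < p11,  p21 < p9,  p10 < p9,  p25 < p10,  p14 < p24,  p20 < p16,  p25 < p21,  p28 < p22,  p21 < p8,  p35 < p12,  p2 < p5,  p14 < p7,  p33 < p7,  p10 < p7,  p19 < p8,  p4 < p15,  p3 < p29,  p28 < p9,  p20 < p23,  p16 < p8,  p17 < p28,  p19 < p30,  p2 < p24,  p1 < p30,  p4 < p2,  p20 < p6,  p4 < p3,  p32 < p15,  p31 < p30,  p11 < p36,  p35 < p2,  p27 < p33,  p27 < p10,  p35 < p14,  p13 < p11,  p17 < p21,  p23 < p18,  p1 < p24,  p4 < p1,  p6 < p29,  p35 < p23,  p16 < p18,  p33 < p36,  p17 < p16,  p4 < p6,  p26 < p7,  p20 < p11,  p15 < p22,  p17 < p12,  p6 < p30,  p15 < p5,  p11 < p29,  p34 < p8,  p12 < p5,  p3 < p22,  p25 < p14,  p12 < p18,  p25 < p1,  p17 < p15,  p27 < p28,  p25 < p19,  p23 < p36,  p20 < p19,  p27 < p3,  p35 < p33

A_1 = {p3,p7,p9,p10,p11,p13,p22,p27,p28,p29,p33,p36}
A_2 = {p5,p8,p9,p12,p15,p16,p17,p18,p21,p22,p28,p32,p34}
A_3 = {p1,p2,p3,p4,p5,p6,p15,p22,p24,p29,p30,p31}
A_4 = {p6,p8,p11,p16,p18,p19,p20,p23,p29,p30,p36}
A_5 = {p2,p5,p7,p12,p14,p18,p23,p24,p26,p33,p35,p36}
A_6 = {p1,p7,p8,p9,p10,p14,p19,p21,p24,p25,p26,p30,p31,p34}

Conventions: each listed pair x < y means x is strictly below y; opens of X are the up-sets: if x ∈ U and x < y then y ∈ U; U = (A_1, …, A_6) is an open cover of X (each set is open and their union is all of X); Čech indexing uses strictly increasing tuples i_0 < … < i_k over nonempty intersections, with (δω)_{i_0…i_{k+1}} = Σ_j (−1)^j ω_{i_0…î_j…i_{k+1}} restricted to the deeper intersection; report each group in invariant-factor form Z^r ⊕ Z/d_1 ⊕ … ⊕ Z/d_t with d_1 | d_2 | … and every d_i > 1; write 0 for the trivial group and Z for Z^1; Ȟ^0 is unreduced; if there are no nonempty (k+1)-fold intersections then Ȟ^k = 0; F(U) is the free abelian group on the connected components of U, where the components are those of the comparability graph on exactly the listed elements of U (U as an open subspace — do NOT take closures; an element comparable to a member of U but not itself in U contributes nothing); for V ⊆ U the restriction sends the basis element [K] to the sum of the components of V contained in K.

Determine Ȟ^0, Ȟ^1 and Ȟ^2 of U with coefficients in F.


Ȟ^0 ≅ Z; Ȟ^1 ≅ 0; Ȟ^2 ≅ Z/2

intersection data:
  A12={p9,p22,p28} A13={p3,p22,p29} A14={p11,p29,p36} A15={p7,p33,p36} A16={p7,p9,p10} A23={p5,p15,p22} A24={p8,p16,p18} A25={p5,p12,p18} A26={p8,p9,p21,p34} A34={p6,p29,p30} A35={p2,p5,p24} A36={p1,p24,p30,p31} A45={p18,p23,p36} A46={p8,p19,p30} A56={p7,p14,p24,p26}
  A123={p22} A126={p9} A134={p29} A145={p36} A156={p7} A235={p5} A245={p18} A246={p8} A346={p30} A356={p24}
components per intersection:
  A1: {p3,p7,p9,p10,p11,p13,p22,p27,p28,p29,p33,p36}
  A2: {p5,p8,p9,p12,p15,p16,p17,p18,p21,p22,p28,p32,p34}
  A3: {p1,p2,p3,p4,p5,p6,p15,p22,p24,p29,p30,p31}
  A4: {p6,p8,p11,p16,p18,p19,p20,p23,p29,p30,p36}
  A5: {p2,p5,p7,p12,p14,p18,p23,p24,p26,p33,p35,p36}
  A6: {p1,p7,p8,p9,p10,p14,p19,p21,p24,p25,p26,p30,p31,p34}
  A12: {p9,p22,p28}
  A13: {p3,p22,p29}
  A14: {p11,p29,p36}
  A15: {p7,p33,p36}
  A16: {p7,p9,p10}
  A23: {p5,p15,p22}
  A24: {p8,p16,p18}
  A25: {p5,p12,p18}
  A26: {p8,p9,p21,p34}
  A34: {p6,p29,p30}
  A35: {p2,p5,p24}
  A36: {p1,p24,p30,p31}
  A45: {p18,p23,p36}
  A46: {p8,p19,p30}
  A56: {p7,p14,p24,p26}
  A123: {p22}
  A126: {p9}
  A134: {p29}
  A145: {p36}
  A156: {p7}
  A235: {p5}
  A245: {p18}
  A246: {p8}
  A346: {p30}
  A356: {p24}
C dims 6,15,10; δ0: rk 5, SNF 1^5; δ1: rk 10, SNF 1^9·2
Ȟ^0 = (6 − 5) − 0 = 1, so Ȟ^0 ≅ Z
Ȟ^1 = (15 − 10) − 5 = 0, so Ȟ^1 ≅ 0
Ȟ^2 = (10 − 0) − 10 = 0 plus torsion [2], so Ȟ^2 ≅ Z/2
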